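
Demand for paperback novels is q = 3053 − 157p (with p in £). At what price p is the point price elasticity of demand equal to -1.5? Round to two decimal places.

Ed = −157p/(3053 − 157p). Set this equal to -1.5:
157p = 1.5·(3053 − 157p) ⇒ 157p(1 + 1.5) = 1.5·3053
p = 1.5·3053 / (157·2.5) = 11.6675…

11.67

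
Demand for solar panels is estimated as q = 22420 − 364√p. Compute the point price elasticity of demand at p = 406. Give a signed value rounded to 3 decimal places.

-0.243

dq/dp = −364/(2√p) = -9.03251. At p = 406, q = 15085.6.
Ed = (dq/dp)·(p/q) = (-9.03251) × (406/15085.6) = -0.24309…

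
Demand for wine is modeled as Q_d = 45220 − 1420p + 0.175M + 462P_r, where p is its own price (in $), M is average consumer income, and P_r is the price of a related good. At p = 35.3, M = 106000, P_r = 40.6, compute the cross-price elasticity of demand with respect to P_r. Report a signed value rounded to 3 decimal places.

At the given values, Q_d = 45220 − 1420(35.3) + 0.175(106000) + 462(40.6) = 32401.2.
∂Q_d/∂P_r = 462.
E = (462) × (40.6/32401.2) = 0.57890…

0.579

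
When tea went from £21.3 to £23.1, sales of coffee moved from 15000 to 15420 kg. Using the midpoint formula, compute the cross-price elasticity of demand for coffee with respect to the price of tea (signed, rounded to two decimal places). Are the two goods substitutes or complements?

0.34; substitutes

%ΔQ_{coffee} = (15420 − 15000)/avg = 420/15210 = 0.027613…
%ΔP_{tea} = (23.1 − 21.3)/avg = 1.8/22.2 = 0.081081…
E_cross = (420/15210) / (1.8/22.2) = 0.3405…
E_cross > 0 ⇒ the goods are substitutes.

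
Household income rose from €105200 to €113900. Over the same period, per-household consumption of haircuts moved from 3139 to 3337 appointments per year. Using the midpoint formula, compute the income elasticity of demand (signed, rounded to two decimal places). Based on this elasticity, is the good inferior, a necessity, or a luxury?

0.77; necessity

%ΔQ = (3337 − 3139)/[( 3139 + 3337)/2] = 198/3238 = 0.061148…
%ΔIncome = (113900 − 105200)/[( 105200 + 113900)/2] = 8700/109550 = 0.079415…
E_income = (198/3238) / (8700/109550) = 0.7699…
0 < E_income < 1 ⇒ normal good, necessity.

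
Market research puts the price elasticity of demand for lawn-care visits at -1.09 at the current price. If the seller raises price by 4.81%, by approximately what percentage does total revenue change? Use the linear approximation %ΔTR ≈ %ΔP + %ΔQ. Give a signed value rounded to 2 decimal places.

%ΔQ ≈ Ed × %ΔP = (-1.09) × (+4.81%) = -5.2429%
%ΔTR ≈ %ΔP + %ΔQ = (+4.81%) + (-5.2429%) = -0.4329%

-0.43%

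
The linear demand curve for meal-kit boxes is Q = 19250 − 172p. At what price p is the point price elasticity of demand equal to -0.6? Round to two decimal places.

41.97

Ed = −172p/(19250 − 172p). Set this equal to -0.6:
172p = 0.6·(19250 − 172p) ⇒ 172p(1 + 0.6) = 0.6·19250
p = 0.6·19250 / (172·1.6) = 41.9694…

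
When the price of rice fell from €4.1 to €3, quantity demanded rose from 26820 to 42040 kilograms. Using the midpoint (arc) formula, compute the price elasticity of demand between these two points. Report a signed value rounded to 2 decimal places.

%ΔQ = (42040 − 26820) / [(26820 + 42040)/2] = 15220/34430 = 0.442056…
%ΔP = (3 − 4.1) / [(4.1 + 3)/2] = -1.1/3.55 = -0.309859…
Arc Ed = %ΔQ / %ΔP = (15220/34430) / (-1.1/3.55) = -1.4266…

-1.43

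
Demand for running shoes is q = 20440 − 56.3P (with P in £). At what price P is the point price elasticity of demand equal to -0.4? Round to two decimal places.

Ed = −56.3P/(20440 − 56.3P). Set this equal to -0.4:
56.3P = 0.4·(20440 − 56.3P) ⇒ 56.3P(1 + 0.4) = 0.4·20440
P = 0.4·20440 / (56.3·1.4) = 103.7300…

103.73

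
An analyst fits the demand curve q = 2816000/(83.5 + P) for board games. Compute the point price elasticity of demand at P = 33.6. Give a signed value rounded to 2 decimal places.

dq/dP = −2816000/(83.5 + P)² = -205.361. At P = 33.6, q = 24047.8.
Ed = (dq/dP)·(P/q) = (-205.361) × (33.6/24047.8) = -0.2869…

-0.29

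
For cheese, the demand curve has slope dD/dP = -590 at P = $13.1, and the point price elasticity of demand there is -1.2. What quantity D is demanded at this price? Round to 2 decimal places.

Ed = (dD/dP)·(P/D) ⇒ D = (dD/dP)·P/Ed = (-590)·13.1/(-1.2) = 6440.8333…

6440.83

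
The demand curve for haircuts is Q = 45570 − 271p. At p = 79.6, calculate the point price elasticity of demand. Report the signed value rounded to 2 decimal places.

-0.90

dQ/dp = −271. At p = 79.6, Q = 45570 − 271(79.6) = 23998.4.
Ed = (dQ/dp)·(p/Q) = −271 × (79.6/23998.4) = -0.8988…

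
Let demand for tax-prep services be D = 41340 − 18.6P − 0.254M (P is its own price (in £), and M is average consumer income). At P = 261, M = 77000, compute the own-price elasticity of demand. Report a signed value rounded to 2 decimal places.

-0.29

At the given values, D = 41340 − 18.6(261) − 0.254(77000) = 16927.4.
∂D/∂P = −18.6.
E = (-18.6) × (261/16927.4) = -0.2867…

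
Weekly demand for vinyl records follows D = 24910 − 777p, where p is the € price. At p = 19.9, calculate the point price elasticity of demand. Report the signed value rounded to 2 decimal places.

dD/dp = −777. At p = 19.9, D = 24910 − 777(19.9) = 9447.7.
Ed = (dD/dp)·(p/D) = −777 × (19.9/9447.7) = -1.6366…

-1.64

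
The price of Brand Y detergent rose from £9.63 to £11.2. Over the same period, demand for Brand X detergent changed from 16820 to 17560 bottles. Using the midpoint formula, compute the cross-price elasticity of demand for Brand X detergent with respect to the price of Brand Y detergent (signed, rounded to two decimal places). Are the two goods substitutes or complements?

%ΔQ_{Brand X detergent} = (17560 − 16820)/avg = 740/17190 = 0.043048…
%ΔP_{Brand Y detergent} = (11.2 − 9.63)/avg = 1.57/10.415 = 0.150744…
E_cross = (740/17190) / (1.57/10.415) = 0.2855…
E_cross > 0 ⇒ the goods are substitutes.

0.29; substitutes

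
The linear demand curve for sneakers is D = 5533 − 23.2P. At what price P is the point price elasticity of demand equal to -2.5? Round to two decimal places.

170.35

Ed = −23.2P/(5533 − 23.2P). Set this equal to -2.5:
23.2P = 2.5·(5533 − 23.2P) ⇒ 23.2P(1 + 2.5) = 2.5·5533
P = 2.5·5533 / (23.2·3.5) = 170.3509…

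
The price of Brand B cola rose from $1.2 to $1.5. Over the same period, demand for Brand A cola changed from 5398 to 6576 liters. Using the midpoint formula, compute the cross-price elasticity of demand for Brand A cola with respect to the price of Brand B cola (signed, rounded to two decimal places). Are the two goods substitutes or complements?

%ΔQ_{Brand A cola} = (6576 − 5398)/avg = 1178/5987 = 0.196759…
%ΔP_{Brand B cola} = (1.5 − 1.2)/avg = 0.3/1.35 = 0.222222…
E_cross = (1178/5987) / (0.3/1.35) = 0.8854…
E_cross > 0 ⇒ the goods are substitutes.

0.89; substitutes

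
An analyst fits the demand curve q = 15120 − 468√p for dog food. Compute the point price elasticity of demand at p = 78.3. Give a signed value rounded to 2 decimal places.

dq/dp = −468/(2√p) = -26.4445. At p = 78.3, q = 10978.8.
Ed = (dq/dp)·(p/q) = (-26.4445) × (78.3/10978.8) = -0.1886…

-0.19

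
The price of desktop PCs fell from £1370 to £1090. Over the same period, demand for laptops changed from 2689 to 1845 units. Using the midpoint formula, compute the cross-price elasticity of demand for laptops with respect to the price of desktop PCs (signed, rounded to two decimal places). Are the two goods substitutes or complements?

%ΔQ_{laptops} = (1845 − 2689)/avg = -844/2267 = -0.372298…
%ΔP_{desktop PCs} = (1090 − 1370)/avg = -280/1230 = -0.227642…
E_cross = (-844/2267) / (-280/1230) = 1.6354…
E_cross > 0 ⇒ the goods are substitutes.

1.64; substitutes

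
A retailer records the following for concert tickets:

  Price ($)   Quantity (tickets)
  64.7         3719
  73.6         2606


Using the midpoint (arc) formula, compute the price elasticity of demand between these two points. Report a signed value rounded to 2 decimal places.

%ΔQ = (2606 − 3719) / [(3719 + 2606)/2] = -1113/3162.5 = -0.351936…
%ΔP = (73.6 − 64.7) / [(64.7 + 73.6)/2] = 8.9/69.15 = 0.128705…
Arc Ed = %ΔQ / %ΔP = (-1113/3162.5) / (8.9/69.15) = -2.7344…

-2.73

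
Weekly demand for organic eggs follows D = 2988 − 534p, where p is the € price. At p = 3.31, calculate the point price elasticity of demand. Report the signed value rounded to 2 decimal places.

dD/dp = −534. At p = 3.31, D = 2988 − 534(3.31) = 1220.46.
Ed = (dD/dp)·(p/D) = −534 × (3.31/1220.46) = -1.4482…

-1.45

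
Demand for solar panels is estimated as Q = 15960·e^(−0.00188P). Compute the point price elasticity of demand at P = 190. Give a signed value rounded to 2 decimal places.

dQ/dP = −0.00188·Q = -20.9923. At P = 190, Q = 11166.1.
Ed = (dQ/dP)·(P/Q) = (-20.9923) × (190/11166.1) = -0.3572

-0.36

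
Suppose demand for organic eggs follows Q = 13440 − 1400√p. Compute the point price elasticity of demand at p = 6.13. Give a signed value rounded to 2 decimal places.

dQ/dp = −1400/(2√p) = -282.727. At p = 6.13, Q = 9973.76.
Ed = (dQ/dp)·(p/Q) = (-282.727) × (6.13/9973.76) = -0.1737…

-0.17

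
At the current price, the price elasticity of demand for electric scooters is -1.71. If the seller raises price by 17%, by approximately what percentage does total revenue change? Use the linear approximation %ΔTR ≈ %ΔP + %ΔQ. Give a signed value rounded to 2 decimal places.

%ΔQ ≈ Ed × %ΔP = (-1.71) × (+17%) = -29.0700%
%ΔTR ≈ %ΔP + %ΔQ = (+17%) + (-29.0700%) = -12.0700%

-12.07%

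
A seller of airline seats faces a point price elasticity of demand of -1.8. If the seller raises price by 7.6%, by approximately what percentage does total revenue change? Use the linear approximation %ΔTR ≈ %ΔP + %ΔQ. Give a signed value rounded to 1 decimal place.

-6.1%

%ΔQ ≈ Ed × %ΔP = (-1.8) × (+7.6%) = -13.6800%
%ΔTR ≈ %ΔP + %ΔQ = (+7.6%) + (-13.6800%) = -6.0800%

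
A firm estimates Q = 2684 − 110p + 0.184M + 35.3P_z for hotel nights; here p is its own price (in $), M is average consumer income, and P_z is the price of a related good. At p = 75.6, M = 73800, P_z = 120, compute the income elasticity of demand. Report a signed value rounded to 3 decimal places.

1.115

At the given values, Q = 2684 − 110(75.6) + 0.184(73800) + 35.3(120) = 12183.2.
∂Q/∂M = 0.184.
E = (0.184) × (73800/12183.2) = 1.11458…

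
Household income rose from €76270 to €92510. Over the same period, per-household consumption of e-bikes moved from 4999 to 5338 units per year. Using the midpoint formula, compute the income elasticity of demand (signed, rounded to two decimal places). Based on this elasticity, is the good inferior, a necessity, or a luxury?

%ΔQ = (5338 − 4999)/[( 4999 + 5338)/2] = 339/5168.5 = 0.065589…
%ΔIncome = (92510 − 76270)/[( 76270 + 92510)/2] = 16240/84390 = 0.192439…
E_income = (339/5168.5) / (16240/84390) = 0.3408…
0 < E_income < 1 ⇒ normal good, necessity.

0.34; necessity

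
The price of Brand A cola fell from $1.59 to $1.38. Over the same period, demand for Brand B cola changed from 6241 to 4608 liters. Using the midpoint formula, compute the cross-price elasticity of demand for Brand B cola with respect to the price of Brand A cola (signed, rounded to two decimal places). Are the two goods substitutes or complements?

%ΔQ_{Brand B cola} = (4608 − 6241)/avg = -1633/5424.5 = -0.301041…
%ΔP_{Brand A cola} = (1.38 − 1.59)/avg = -0.21/1.485 = -0.141414…
E_cross = (-1633/5424.5) / (-0.21/1.485) = 2.1287…
E_cross > 0 ⇒ the goods are substitutes.

2.13; substitutes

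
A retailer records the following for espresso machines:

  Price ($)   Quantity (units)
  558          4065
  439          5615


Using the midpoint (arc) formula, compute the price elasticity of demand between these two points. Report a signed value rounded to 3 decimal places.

%ΔQ = (5615 − 4065) / [(4065 + 5615)/2] = 1550/4840 = 0.320247…
%ΔP = (439 − 558) / [(558 + 439)/2] = -119/498.5 = -0.238716…
Arc Ed = %ΔQ / %ΔP = (1550/4840) / (-119/498.5) = -1.34154…

-1.342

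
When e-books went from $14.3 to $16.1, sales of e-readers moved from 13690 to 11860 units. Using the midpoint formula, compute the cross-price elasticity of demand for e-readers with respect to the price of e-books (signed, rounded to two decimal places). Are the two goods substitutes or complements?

%ΔQ_{e-readers} = (11860 − 13690)/avg = -1830/12775 = -0.143248…
%ΔP_{e-books} = (16.1 − 14.3)/avg = 1.8/15.2 = 0.118421…
E_cross = (-1830/12775) / (1.8/15.2) = -1.2096…
E_cross < 0 ⇒ the goods are complements.

-1.21; complements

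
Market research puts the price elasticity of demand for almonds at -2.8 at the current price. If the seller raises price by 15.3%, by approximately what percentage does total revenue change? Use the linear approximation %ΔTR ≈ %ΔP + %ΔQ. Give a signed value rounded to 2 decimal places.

-27.54%

%ΔQ ≈ Ed × %ΔP = (-2.8) × (+15.3%) = -42.8400%
%ΔTR ≈ %ΔP + %ΔQ = (+15.3%) + (-42.8400%) = -27.5400%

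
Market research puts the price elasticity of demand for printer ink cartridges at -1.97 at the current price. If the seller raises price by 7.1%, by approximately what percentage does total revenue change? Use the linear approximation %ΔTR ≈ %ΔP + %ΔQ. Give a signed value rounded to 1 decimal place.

-6.9%

%ΔQ ≈ Ed × %ΔP = (-1.97) × (+7.1%) = -13.9870%
%ΔTR ≈ %ΔP + %ΔQ = (+7.1%) + (-13.9870%) = -6.8870%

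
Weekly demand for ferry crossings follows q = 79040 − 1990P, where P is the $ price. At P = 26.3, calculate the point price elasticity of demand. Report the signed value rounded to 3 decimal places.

dq/dP = −1990. At P = 26.3, q = 79040 − 1990(26.3) = 26703.
Ed = (dq/dP)·(P/q) = −1990 × (26.3/26703) = -1.95996…

-1.960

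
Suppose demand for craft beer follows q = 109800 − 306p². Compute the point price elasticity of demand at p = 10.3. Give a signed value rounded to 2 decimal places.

-0.84

dq/dp = −2·306·p = -6303.6. At p = 10.3, q = 77336.46.
Ed = (dq/dp)·(p/q) = (-6303.6) × (10.3/77336.46) = -0.8395…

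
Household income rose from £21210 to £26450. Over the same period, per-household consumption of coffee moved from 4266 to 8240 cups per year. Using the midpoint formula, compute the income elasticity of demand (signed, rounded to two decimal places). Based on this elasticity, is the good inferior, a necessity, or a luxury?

%ΔQ = (8240 − 4266)/[( 4266 + 8240)/2] = 3974/6253 = 0.635534…
%ΔIncome = (26450 − 21210)/[( 21210 + 26450)/2] = 5240/23830 = 0.219890…
E_income = (3974/6253) / (5240/23830) = 2.8902…
E_income > 1 ⇒ normal good, luxury.

2.89; luxury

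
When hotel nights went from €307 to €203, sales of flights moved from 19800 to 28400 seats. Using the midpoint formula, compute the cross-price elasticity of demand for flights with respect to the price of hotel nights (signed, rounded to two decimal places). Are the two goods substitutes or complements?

%ΔQ_{flights} = (28400 − 19800)/avg = 8600/24100 = 0.356846…
%ΔP_{hotel nights} = (203 − 307)/avg = -104/255 = -0.407843…
E_cross = (8600/24100) / (-104/255) = -0.8749…
E_cross < 0 ⇒ the goods are complements.

-0.87; complements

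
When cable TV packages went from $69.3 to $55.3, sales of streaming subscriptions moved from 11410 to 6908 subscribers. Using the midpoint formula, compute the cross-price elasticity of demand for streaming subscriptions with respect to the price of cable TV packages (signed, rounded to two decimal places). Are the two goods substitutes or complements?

%ΔQ_{streaming subscriptions} = (6908 − 11410)/avg = -4502/9159 = -0.491538…
%ΔP_{cable TV packages} = (55.3 − 69.3)/avg = -14/62.3 = -0.224719…
E_cross = (-4502/9159) / (-14/62.3) = 2.1873…
E_cross > 0 ⇒ the goods are substitutes.

2.19; substitutes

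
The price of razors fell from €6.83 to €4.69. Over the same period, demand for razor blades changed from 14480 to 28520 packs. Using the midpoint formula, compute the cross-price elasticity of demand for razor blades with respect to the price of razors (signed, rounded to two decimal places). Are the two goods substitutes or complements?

-1.76; complements

%ΔQ_{razor blades} = (28520 − 14480)/avg = 14040/21500 = 0.653023…
%ΔP_{razors} = (4.69 − 6.83)/avg = -2.14/5.76 = -0.371527…
E_cross = (14040/21500) / (-2.14/5.76) = -1.7576…
E_cross < 0 ⇒ the goods are complements.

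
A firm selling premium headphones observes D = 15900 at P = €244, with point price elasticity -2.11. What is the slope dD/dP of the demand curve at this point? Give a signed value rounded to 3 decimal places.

-137.496

Ed = (dD/dP)·(P/D) ⇒ dD/dP = Ed·D/P = (-2.11)·15900/244 = -137.49590…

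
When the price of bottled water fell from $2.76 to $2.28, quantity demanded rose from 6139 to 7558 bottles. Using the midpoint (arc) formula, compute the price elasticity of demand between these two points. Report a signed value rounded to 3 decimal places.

%ΔQ = (7558 − 6139) / [(6139 + 7558)/2] = 1419/6848.5 = 0.207198…
%ΔP = (2.28 − 2.76) / [(2.76 + 2.28)/2] = -0.48/2.52 = -0.190476…
Arc Ed = %ΔQ / %ΔP = (1419/6848.5) / (-0.48/2.52) = -1.08779…

-1.088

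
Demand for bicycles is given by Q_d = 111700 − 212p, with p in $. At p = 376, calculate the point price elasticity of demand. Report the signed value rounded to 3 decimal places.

dQ_d/dp = −212. At p = 376, Q_d = 111700 − 212(376) = 31988.
Ed = (dQ_d/dp)·(p/Q_d) = −212 × (376/31988) = -2.49193…

-2.492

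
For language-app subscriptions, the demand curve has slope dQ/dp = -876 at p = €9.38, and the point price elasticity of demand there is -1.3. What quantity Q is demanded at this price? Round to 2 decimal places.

6320.68

Ed = (dQ/dp)·(p/Q) ⇒ Q = (dQ/dp)·p/Ed = (-876)·9.38/(-1.3) = 6320.6769…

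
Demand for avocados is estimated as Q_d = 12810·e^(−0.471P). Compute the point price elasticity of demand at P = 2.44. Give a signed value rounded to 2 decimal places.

dQ_d/dP = −0.471·Q_d = -1911.88. At P = 2.44, Q_d = 4059.2.
Ed = (dQ_d/dP)·(P/Q_d) = (-1911.88) × (2.44/4059.2) = -1.1492…

-1.15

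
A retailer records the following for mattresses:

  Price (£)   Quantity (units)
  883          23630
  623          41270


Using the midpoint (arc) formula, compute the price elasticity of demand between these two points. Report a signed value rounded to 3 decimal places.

-1.574

%ΔQ = (41270 − 23630) / [(23630 + 41270)/2] = 17640/32450 = 0.543605…
%ΔP = (623 − 883) / [(883 + 623)/2] = -260/753 = -0.345285…
Arc Ed = %ΔQ / %ΔP = (17640/32450) / (-260/753) = -1.57436…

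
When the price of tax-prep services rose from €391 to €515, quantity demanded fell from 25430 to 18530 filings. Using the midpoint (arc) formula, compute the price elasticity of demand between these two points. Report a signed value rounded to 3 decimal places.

-1.147

%ΔQ = (18530 − 25430) / [(25430 + 18530)/2] = -6900/21980 = -0.313921…
%ΔP = (515 − 391) / [(391 + 515)/2] = 124/453 = 0.273730…
Arc Ed = %ΔQ / %ΔP = (-6900/21980) / (124/453) = -1.14682…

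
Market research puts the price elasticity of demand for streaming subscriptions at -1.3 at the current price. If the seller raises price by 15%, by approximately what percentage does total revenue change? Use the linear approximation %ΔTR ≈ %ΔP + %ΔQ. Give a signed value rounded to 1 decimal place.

-4.5%

%ΔQ ≈ Ed × %ΔP = (-1.3) × (+15%) = -19.5000%
%ΔTR ≈ %ΔP + %ΔQ = (+15%) + (-19.5000%) = -4.5000%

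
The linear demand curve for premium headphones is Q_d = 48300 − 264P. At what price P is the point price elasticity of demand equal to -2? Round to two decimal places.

Ed = −264P/(48300 − 264P). Set this equal to -2:
264P = 2·(48300 − 264P) ⇒ 264P(1 + 2) = 2·48300
P = 2·48300 / (264·3) = 121.9696…

121.97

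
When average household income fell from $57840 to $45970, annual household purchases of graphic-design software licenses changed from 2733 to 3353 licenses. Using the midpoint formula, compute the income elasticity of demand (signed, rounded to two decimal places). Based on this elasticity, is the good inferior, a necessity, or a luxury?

-0.89; inferior

%ΔQ = (3353 − 2733)/[( 2733 + 3353)/2] = 620/3043 = 0.203746…
%ΔIncome = (45970 − 57840)/[( 57840 + 45970)/2] = -11870/51905 = -0.228687…
E_income = (620/3043) / (-11870/51905) = -0.8909…
E_income < 0 ⇒ inferior good.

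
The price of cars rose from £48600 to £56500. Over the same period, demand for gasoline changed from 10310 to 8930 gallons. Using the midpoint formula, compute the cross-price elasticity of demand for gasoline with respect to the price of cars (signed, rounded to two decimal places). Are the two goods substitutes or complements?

%ΔQ_{gasoline} = (8930 − 10310)/avg = -1380/9620 = -0.143451…
%ΔP_{cars} = (56500 − 48600)/avg = 7900/52550 = 0.150333…
E_cross = (-1380/9620) / (7900/52550) = -0.9542…
E_cross < 0 ⇒ the goods are complements.

-0.95; complements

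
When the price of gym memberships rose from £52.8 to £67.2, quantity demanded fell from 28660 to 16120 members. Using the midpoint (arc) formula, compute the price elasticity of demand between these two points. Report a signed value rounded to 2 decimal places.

%ΔQ = (16120 − 28660) / [(28660 + 16120)/2] = -12540/22390 = -0.560071…
%ΔP = (67.2 − 52.8) / [(52.8 + 67.2)/2] = 14.4/60 = 0.24
Arc Ed = %ΔQ / %ΔP = (-12540/22390) / (14.4/60) = -2.3336…

-2.33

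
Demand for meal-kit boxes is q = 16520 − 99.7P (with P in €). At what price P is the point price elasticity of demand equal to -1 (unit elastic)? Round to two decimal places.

Ed = −99.7P/(16520 − 99.7P). Set this equal to -1:
99.7P = 1·(16520 − 99.7P) ⇒ 99.7P(1 + 1) = 1·16520
P = 1·16520 / (99.7·2) = 82.8485…

82.85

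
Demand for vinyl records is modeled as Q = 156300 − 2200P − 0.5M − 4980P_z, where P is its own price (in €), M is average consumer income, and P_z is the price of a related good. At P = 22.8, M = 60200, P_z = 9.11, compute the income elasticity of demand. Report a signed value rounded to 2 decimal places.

At the given values, Q = 156300 − 2200(22.8) − 0.5(60200) − 4980(9.11) = 30672.2.
∂Q/∂M = -0.5.
E = (-0.5) × (60200/30672.2) = -0.9813…

-0.98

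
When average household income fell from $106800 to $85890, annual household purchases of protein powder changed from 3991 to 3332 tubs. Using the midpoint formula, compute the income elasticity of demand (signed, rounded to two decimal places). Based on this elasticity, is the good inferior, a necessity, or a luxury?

%ΔQ = (3332 − 3991)/[( 3991 + 3332)/2] = -659/3661.5 = -0.179980…
%ΔIncome = (85890 − 106800)/[( 106800 + 85890)/2] = -20910/96345 = -0.217032…
E_income = (-659/3661.5) / (-20910/96345) = 0.8292…
0 < E_income < 1 ⇒ normal good, necessity.

0.83; necessity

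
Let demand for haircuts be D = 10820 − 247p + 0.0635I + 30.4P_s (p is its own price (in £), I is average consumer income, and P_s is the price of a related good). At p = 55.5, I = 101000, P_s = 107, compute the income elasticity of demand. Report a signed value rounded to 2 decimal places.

0.95

At the given values, D = 10820 − 247(55.5) + 0.0635(101000) + 30.4(107) = 6777.8.
∂D/∂I = 0.0635.
E = (0.0635) × (101000/6777.8) = 0.9462…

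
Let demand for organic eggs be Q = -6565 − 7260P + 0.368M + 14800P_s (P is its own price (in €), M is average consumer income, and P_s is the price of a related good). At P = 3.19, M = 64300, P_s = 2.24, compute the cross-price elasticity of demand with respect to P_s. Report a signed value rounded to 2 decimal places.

1.22

At the given values, Q = -6565 − 7260(3.19) + 0.368(64300) + 14800(2.24) = 27090.
∂Q/∂P_s = 14800.
E = (14800) × (2.24/27090) = 1.2237…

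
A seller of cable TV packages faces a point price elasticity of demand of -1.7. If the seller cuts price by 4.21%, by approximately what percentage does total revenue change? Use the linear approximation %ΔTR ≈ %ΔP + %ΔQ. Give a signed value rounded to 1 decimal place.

+2.9%

%ΔQ ≈ Ed × %ΔP = (-1.7) × (-4.21%) = +7.1570%
%ΔTR ≈ %ΔP + %ΔQ = (-4.21%) + (+7.1570%) = +2.9470%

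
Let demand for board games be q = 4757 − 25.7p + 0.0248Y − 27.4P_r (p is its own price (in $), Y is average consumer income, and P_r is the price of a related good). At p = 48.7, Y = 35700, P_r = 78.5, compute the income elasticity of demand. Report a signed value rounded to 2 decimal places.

At the given values, q = 4757 − 25.7(48.7) + 0.0248(35700) − 27.4(78.5) = 2239.87.
∂q/∂Y = 0.0248.
E = (0.0248) × (35700/2239.87) = 0.3952…

0.40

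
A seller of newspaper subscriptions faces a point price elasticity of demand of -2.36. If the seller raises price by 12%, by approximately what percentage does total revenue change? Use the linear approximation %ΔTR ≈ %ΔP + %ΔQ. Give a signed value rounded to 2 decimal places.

%ΔQ ≈ Ed × %ΔP = (-2.36) × (+12%) = -28.3200%
%ΔTR ≈ %ΔP + %ΔQ = (+12%) + (-28.3200%) = -16.3200%

-16.32%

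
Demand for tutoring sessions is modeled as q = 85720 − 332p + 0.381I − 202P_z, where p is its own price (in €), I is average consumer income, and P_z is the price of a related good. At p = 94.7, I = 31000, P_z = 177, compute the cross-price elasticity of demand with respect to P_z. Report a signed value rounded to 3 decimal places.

At the given values, q = 85720 − 332(94.7) + 0.381(31000) − 202(177) = 30336.6.
∂q/∂P_z = -202.
E = (-202) × (177/30336.6) = -1.17857…

-1.179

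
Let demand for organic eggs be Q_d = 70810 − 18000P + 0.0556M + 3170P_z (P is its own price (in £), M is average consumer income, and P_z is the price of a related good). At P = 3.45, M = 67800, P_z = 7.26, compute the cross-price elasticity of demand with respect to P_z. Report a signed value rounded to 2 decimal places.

0.65

At the given values, Q_d = 70810 − 18000(3.45) + 0.0556(67800) + 3170(7.26) = 35493.88.
∂Q_d/∂P_z = 3170.
E = (3170) × (7.26/35493.88) = 0.6483…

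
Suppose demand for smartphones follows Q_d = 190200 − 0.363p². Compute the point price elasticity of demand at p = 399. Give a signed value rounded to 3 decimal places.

-0.873

dQ_d/dp = −2·0.363·p = -289.674. At p = 399, Q_d = 132410.037.
Ed = (dQ_d/dp)·(p/Q_d) = (-289.674) × (399/132410.037) = -0.87289…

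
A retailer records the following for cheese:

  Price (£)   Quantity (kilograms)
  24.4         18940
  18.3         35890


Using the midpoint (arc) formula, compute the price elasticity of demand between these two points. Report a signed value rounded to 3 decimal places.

-2.164

%ΔQ = (35890 − 18940) / [(18940 + 35890)/2] = 16950/27415 = 0.618274…
%ΔP = (18.3 − 24.4) / [(24.4 + 18.3)/2] = -6.1/21.35 = -0.285714…
Arc Ed = %ΔQ / %ΔP = (16950/27415) / (-6.1/21.35) = -2.16396…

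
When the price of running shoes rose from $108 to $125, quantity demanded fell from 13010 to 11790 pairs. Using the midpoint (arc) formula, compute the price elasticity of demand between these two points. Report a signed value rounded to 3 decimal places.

%ΔQ = (11790 − 13010) / [(13010 + 11790)/2] = -1220/12400 = -0.098387…
%ΔP = (125 − 108) / [(108 + 125)/2] = 17/116.5 = 0.145922…
Arc Ed = %ΔQ / %ΔP = (-1220/12400) / (17/116.5) = -0.67424…

-0.674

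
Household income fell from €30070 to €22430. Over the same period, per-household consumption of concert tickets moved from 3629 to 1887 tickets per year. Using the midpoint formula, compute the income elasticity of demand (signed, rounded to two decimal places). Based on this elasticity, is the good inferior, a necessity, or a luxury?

%ΔQ = (1887 − 3629)/[( 3629 + 1887)/2] = -1742/2758 = -0.631617…
%ΔIncome = (22430 − 30070)/[( 30070 + 22430)/2] = -7640/26250 = -0.291047…
E_income = (-1742/2758) / (-7640/26250) = 2.1701…
E_income > 1 ⇒ normal good, luxury.

2.17; luxury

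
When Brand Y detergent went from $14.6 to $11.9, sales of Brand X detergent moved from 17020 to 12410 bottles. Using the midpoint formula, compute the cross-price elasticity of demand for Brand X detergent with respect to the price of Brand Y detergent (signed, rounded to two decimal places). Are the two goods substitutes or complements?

1.54; substitutes

%ΔQ_{Brand X detergent} = (12410 − 17020)/avg = -4610/14715 = -0.313285…
%ΔP_{Brand Y detergent} = (11.9 − 14.6)/avg = -2.7/13.25 = -0.203773…
E_cross = (-4610/14715) / (-2.7/13.25) = 1.5374…
E_cross > 0 ⇒ the goods are substitutes.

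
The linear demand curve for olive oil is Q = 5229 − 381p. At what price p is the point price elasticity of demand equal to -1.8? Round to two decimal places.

Ed = −381p/(5229 − 381p). Set this equal to -1.8:
381p = 1.8·(5229 − 381p) ⇒ 381p(1 + 1.8) = 1.8·5229
p = 1.8·5229 / (381·2.8) = 8.8228…

8.82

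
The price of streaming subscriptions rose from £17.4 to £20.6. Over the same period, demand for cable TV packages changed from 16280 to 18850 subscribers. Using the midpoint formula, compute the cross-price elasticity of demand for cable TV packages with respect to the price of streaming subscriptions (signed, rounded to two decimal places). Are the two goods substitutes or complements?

%ΔQ_{cable TV packages} = (18850 − 16280)/avg = 2570/17565 = 0.146313…
%ΔP_{streaming subscriptions} = (20.6 − 17.4)/avg = 3.2/19 = 0.168421…
E_cross = (2570/17565) / (3.2/19) = 0.8687…
E_cross > 0 ⇒ the goods are substitutes.

0.87; substitutes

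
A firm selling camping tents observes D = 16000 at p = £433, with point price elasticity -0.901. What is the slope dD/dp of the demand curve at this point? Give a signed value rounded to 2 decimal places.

Ed = (dD/dp)·(p/D) ⇒ dD/dp = Ed·D/p = (-0.901)·16000/433 = -33.2933…

-33.29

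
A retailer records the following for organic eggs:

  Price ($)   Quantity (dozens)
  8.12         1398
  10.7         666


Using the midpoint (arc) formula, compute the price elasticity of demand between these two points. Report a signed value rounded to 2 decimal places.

%ΔQ = (666 − 1398) / [(1398 + 666)/2] = -732/1032 = -0.709302…
%ΔP = (10.7 − 8.12) / [(8.12 + 10.7)/2] = 2.58/9.41 = 0.274176…
Arc Ed = %ΔQ / %ΔP = (-732/1032) / (2.58/9.41) = -2.5870…

-2.59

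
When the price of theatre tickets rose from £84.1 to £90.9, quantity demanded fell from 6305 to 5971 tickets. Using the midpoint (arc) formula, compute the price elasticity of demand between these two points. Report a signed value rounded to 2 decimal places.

%ΔQ = (5971 − 6305) / [(6305 + 5971)/2] = -334/6138 = -0.054415…
%ΔP = (90.9 − 84.1) / [(84.1 + 90.9)/2] = 6.8/87.5 = 0.077714…
Arc Ed = %ΔQ / %ΔP = (-334/6138) / (6.8/87.5) = -0.7001…

-0.70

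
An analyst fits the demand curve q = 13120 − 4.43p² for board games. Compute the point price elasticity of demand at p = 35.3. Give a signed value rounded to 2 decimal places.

dq/dp = −2·4.43·p = -312.758. At p = 35.3, q = 7599.8213.
Ed = (dq/dp)·(p/q) = (-312.758) × (35.3/7599.8213) = -1.4527…

-1.45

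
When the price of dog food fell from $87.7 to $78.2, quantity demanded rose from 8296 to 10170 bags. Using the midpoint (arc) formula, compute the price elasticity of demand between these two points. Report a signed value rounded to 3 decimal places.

-1.772

%ΔQ = (10170 − 8296) / [(8296 + 10170)/2] = 1874/9233 = 0.202967…
%ΔP = (78.2 − 87.7) / [(87.7 + 78.2)/2] = -9.5/82.95 = -0.114526…
Arc Ed = %ΔQ / %ΔP = (1874/9233) / (-9.5/82.95) = -1.77222…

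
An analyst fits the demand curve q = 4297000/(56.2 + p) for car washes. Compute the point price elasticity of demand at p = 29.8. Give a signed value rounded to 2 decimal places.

dq/dp = −4297000/(56.2 + p)² = -580.99. At p = 29.8, q = 49965.1.
Ed = (dq/dp)·(p/q) = (-580.99) × (29.8/49965.1) = -0.3465…

-0.35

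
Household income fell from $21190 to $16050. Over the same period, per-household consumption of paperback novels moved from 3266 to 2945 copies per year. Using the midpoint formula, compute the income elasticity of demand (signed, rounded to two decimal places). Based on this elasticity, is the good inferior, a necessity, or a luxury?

0.37; necessity

%ΔQ = (2945 − 3266)/[( 3266 + 2945)/2] = -321/3105.5 = -0.103364…
%ΔIncome = (16050 − 21190)/[( 21190 + 16050)/2] = -5140/18620 = -0.276047…
E_income = (-321/3105.5) / (-5140/18620) = 0.3744…
0 < E_income < 1 ⇒ normal good, necessity.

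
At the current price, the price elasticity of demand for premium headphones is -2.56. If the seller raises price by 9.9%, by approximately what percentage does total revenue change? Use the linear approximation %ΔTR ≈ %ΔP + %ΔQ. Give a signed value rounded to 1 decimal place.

-15.4%

%ΔQ ≈ Ed × %ΔP = (-2.56) × (+9.9%) = -25.3440%
%ΔTR ≈ %ΔP + %ΔQ = (+9.9%) + (-25.3440%) = -15.4440%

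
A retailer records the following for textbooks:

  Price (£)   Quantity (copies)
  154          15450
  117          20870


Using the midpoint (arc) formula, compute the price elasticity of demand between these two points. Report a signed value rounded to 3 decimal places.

-1.093

%ΔQ = (20870 − 15450) / [(15450 + 20870)/2] = 5420/18160 = 0.298458…
%ΔP = (117 − 154) / [(154 + 117)/2] = -37/135.5 = -0.273062…
Arc Ed = %ΔQ / %ΔP = (5420/18160) / (-37/135.5) = -1.09300…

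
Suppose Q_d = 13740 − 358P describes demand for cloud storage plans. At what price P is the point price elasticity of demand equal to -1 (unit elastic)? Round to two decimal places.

19.19

Ed = −358P/(13740 − 358P). Set this equal to -1:
358P = 1·(13740 − 358P) ⇒ 358P(1 + 1) = 1·13740
P = 1·13740 / (358·2) = 19.1899…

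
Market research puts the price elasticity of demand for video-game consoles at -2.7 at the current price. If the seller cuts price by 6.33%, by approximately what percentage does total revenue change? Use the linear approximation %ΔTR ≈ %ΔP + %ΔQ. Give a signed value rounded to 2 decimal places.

%ΔQ ≈ Ed × %ΔP = (-2.7) × (-6.33%) = +17.0910%
%ΔTR ≈ %ΔP + %ΔQ = (-6.33%) + (+17.0910%) = +10.7610%

+10.76%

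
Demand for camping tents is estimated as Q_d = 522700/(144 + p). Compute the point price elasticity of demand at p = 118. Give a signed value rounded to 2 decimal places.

-0.45

dQ_d/dp = −522700/(144 + p)² = -7.61465. At p = 118, Q_d = 1995.04.
Ed = (dQ_d/dp)·(p/Q_d) = (-7.61465) × (118/1995.04) = -0.4503…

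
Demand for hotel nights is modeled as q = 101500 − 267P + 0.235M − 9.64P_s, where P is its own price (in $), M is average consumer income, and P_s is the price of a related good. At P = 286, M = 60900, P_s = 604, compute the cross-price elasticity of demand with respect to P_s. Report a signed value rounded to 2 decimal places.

-0.17

At the given values, q = 101500 − 267(286) + 0.235(60900) − 9.64(604) = 33626.94.
∂q/∂P_s = -9.64.
E = (-9.64) × (604/33626.94) = -0.1731…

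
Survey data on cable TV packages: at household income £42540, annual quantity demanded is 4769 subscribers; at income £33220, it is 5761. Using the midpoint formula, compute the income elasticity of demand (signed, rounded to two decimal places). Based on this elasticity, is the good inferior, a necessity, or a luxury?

%ΔQ = (5761 − 4769)/[( 4769 + 5761)/2] = 992/5265 = 0.188414…
%ΔIncome = (33220 − 42540)/[( 42540 + 33220)/2] = -9320/37880 = -0.246040…
E_income = (992/5265) / (-9320/37880) = -0.7657…
E_income < 0 ⇒ inferior good.

-0.77; inferior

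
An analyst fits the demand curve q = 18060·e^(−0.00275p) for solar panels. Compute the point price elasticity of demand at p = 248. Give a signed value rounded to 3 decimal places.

-0.682

dq/dp = −0.00275·q = -25.1109. At p = 248, q = 9131.22.
Ed = (dq/dp)·(p/q) = (-25.1109) × (248/9131.22) = -0.682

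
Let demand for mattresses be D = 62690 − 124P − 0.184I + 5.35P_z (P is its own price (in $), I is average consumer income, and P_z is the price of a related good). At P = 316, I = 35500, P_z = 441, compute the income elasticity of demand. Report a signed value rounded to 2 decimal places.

-0.34

At the given values, D = 62690 − 124(316) − 0.184(35500) + 5.35(441) = 19333.35.
∂D/∂I = -0.184.
E = (-0.184) × (35500/19333.35) = -0.3378…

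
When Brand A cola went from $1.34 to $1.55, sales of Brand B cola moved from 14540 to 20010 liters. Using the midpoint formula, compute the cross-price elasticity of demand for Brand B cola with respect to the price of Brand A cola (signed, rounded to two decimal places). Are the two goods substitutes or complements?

%ΔQ_{Brand B cola} = (20010 − 14540)/avg = 5470/17275 = 0.316642…
%ΔP_{Brand A cola} = (1.55 − 1.34)/avg = 0.21/1.445 = 0.145328…
E_cross = (5470/17275) / (0.21/1.445) = 2.1788…
E_cross > 0 ⇒ the goods are substitutes.

2.18; substitutes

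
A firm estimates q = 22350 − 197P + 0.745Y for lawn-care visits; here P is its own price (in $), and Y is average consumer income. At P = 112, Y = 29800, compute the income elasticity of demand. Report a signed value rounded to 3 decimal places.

At the given values, q = 22350 − 197(112) + 0.745(29800) = 22487.
∂q/∂Y = 0.745.
E = (0.745) × (29800/22487) = 0.98728…

0.987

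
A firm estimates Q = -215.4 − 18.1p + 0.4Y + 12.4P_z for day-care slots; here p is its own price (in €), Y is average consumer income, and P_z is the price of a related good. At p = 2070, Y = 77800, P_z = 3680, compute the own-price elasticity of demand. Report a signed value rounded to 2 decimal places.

-0.96

At the given values, Q = -215.4 − 18.1(2070) + 0.4(77800) + 12.4(3680) = 39069.6.
∂Q/∂p = −18.1.
E = (-18.1) × (2070/39069.6) = -0.9589…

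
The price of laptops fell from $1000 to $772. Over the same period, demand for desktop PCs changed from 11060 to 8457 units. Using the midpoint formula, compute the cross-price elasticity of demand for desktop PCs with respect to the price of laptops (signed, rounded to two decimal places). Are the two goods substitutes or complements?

%ΔQ_{desktop PCs} = (8457 − 11060)/avg = -2603/9758.5 = -0.266741…
%ΔP_{laptops} = (772 − 1000)/avg = -228/886 = -0.257336…
E_cross = (-2603/9758.5) / (-228/886) = 1.0365…
E_cross > 0 ⇒ the goods are substitutes.

1.04; substitutes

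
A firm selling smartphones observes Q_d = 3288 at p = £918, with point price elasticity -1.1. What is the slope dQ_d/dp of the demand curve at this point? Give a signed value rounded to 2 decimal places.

Ed = (dQ_d/dp)·(p/Q_d) ⇒ dQ_d/dp = Ed·Q_d/p = (-1.1)·3288/918 = -3.9398…

-3.94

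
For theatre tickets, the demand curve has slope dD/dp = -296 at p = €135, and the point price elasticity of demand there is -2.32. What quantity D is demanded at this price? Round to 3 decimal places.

17224.138

Ed = (dD/dp)·(p/D) ⇒ D = (dD/dp)·p/Ed = (-296)·135/(-2.32) = 17224.13793…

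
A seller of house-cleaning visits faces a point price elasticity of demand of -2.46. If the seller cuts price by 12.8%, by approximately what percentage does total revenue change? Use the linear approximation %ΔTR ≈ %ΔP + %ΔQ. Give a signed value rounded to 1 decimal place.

%ΔQ ≈ Ed × %ΔP = (-2.46) × (-12.8%) = +31.4880%
%ΔTR ≈ %ΔP + %ΔQ = (-12.8%) + (+31.4880%) = +18.6880%

+18.7%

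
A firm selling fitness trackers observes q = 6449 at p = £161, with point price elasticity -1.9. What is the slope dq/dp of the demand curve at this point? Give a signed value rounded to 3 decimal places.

-76.106

Ed = (dq/dp)·(p/q) ⇒ dq/dp = Ed·q/p = (-1.9)·6449/161 = -76.10621…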